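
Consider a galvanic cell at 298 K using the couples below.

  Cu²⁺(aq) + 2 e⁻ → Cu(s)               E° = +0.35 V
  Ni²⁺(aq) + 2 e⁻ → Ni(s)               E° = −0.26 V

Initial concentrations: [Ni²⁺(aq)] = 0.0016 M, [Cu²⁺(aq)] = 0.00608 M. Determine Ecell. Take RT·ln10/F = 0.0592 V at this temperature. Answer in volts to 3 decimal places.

+0.627 V

Since E°(Cu²⁺/Cu) > E°(Ni²⁺/Ni), Cu²⁺/Cu serves as the cathode.
E°cell = E°cat − E°an = +0.35 − (−0.26) = +0.61 V; n = 2.
The balanced reaction is Cu²⁺(aq) + Ni(s) → Cu(s) + Ni²⁺(aq), so Q = [Ni²⁺(aq)] / [Cu²⁺(aq)] = 0.263 and log Q = −0.580.
E = E° − (0.0592/n)·log Q = +0.61 − (0.0592/2)(−0.580) = +0.627 V.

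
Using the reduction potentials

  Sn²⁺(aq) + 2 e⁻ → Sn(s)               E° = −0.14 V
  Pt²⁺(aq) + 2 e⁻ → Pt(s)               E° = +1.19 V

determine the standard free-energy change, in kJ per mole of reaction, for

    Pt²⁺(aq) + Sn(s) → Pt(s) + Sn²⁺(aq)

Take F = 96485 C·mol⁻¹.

−257 kJ/mol

In the reaction as written Pt²⁺(aq) is reduced, so the Pt²⁺/Pt couple is the cathode and Sn²⁺/Sn is the anode.
E°cell = +1.19 − (−0.14) = +1.33 V; balancing electrons gives n = 2.
ΔG° = −nFE°cell = −(2)(96485)(+1.33) J/mol = −257 kJ/mol.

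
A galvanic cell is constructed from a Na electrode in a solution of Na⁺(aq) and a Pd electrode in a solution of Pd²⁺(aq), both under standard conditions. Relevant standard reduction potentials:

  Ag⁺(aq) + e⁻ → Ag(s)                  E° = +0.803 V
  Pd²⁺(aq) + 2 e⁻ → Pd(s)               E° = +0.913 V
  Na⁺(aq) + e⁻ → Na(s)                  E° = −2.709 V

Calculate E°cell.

+3.622 V

Of the two couples in this cell, the one with the more positive reduction potential is reduced at the cathode: here that is Pd²⁺/Pd (+0.913 V); Na⁺/Na (−2.709 V) is the anode.
E°cell = E°(cathode) − E°(anode) = +0.913 − (−2.709) = +3.622 V.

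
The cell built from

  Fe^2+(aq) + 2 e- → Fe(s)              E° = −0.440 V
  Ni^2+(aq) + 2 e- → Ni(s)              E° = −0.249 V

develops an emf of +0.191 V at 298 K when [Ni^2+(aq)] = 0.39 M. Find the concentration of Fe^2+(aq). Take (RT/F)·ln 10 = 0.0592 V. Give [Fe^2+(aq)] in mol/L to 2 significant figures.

0.39 M

The Ni²⁺/Ni couple has the larger reduction potential, so it is the cathode: E°cell = −0.249 − (−0.440) = +0.191 V and n = 2.
From the Nernst equation, log Q = n(E° − E)/0.0592 = 2·(+0.191 − (+0.191))/0.0592 = 0.000.
Balancing electrons gives Ni^2+(aq) + Fe(s) → Ni(s) + Fe^2+(aq); thus Q = [Fe^2+(aq)] / [Ni^2+(aq)].
Isolating [Fe^2+(aq)] in Q = 10^{0.000} yields log [Fe^2+(aq)] = −0.409, i.e. 0.39 M.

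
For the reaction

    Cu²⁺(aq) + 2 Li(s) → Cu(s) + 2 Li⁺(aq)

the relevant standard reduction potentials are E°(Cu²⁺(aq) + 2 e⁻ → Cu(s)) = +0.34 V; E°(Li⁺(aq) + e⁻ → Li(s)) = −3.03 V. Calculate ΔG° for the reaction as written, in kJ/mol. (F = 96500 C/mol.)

−650 kJ/mol

In the reaction as written Cu²⁺(aq) is reduced, so the Cu²⁺/Cu couple is the cathode and Li⁺/Li is the anode.
E°cell = +0.34 − (−3.03) = +3.37 V; balancing electrons gives n = 2.
ΔG° = −nFE°cell = −(2)(96500)(+3.37) J/mol = −650 kJ/mol.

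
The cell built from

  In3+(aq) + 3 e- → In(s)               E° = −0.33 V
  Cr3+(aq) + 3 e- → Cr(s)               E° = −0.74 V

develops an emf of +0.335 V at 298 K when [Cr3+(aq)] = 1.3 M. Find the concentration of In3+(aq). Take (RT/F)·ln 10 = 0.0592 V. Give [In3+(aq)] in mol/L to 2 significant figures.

The In³⁺/In couple has the larger reduction potential, so it is the cathode: E°cell = −0.33 − (−0.74) = +0.41 V and n = 3.
Rearranging E = E° − (0.0592/n)·log Q gives log Q = 3(+0.41 − (+0.335))/0.0592 = 3.801.
The balanced reaction is In3+(aq) + Cr(s) → In(s) + Cr3+(aq), so Q = [Cr3+(aq)] / [In3+(aq)].
Substituting the known concentrations and solving, log [In3+(aq)] = −3.687 and [In3+(aq)] = 0.00021 M.

0.00021 M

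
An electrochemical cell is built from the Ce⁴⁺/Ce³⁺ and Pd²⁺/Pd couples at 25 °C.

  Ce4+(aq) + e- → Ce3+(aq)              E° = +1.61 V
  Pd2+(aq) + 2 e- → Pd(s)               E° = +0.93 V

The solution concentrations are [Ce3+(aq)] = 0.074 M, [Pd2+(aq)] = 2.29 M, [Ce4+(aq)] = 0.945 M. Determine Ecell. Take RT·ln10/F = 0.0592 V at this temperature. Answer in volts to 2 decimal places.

The Ce⁴⁺/Ce³⁺ couple has the more positive E°, so it is the cathode; Pd²⁺/Pd is the anode.
The standard potential is +1.61 − (+0.93) = +0.68 V and the balanced reaction transfers n = 2 electrons.
Balancing gives 2 Ce4+(aq) + Pd(s) → 2 Ce3+(aq) + Pd2+(aq); hence Q = ([Ce3+(aq)]^2·[Pd2+(aq)]) / [Ce4+(aq)]^2 = 0.014 (log Q = −1.853).
By the Nernst equation, E = +0.68 − (0.0592/2)·(−1.853) = +0.73 V.

+0.73 V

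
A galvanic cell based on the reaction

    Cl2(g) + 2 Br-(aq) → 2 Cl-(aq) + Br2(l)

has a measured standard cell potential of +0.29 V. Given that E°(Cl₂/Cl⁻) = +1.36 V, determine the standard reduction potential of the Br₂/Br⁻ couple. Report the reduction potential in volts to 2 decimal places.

+1.07 V

In the reaction as written the Cl₂/Cl⁻ couple is reduced (cathode) and Br₂/Br⁻ is oxidized (anode), so E°cell = E°(Cl₂/Cl⁻) − E°(Br₂/Br⁻).
E°(Br₂/Br⁻) = E°(cathode) − E°cell = +1.36 − (+0.29) = +1.07 V.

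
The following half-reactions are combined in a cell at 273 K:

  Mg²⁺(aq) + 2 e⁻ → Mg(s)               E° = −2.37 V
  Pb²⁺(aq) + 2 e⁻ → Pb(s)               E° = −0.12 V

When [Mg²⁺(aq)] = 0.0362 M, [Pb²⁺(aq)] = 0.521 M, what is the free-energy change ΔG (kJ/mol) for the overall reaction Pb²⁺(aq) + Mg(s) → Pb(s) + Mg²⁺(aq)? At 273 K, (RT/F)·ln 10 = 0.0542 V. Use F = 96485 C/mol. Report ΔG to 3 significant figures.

E°cell = −0.12 − (−2.37) = +2.25 V; the balanced reaction transfers n = 2 electrons.
Q = [Mg²⁺(aq)] / [Pb²⁺(aq)] = 0.0695, so log Q = −1.158 and E = +2.25 − (0.0542/2)(−1.158) = +2.2814 V.
Then ΔG = −nFE = −2 × 96485 × +2.2814 J/mol = −440 kJ/mol.

−440 kJ/mol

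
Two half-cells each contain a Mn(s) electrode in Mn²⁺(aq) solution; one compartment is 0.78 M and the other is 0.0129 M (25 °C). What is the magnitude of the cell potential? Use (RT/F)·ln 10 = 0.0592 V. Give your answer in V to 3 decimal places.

For a concentration cell E°cell = 0, since both electrodes use the same couple.
The compartment with the higher Mn²⁺(aq) concentration (0.78 M) acts as the cathode; ions are reduced there and produced at the dilute (0.0129 M) anode.
With n = 2, Ecell = −(0.0592/2)·log([dilute]/[conc]) = −(0.0592/2)·log(0.0129/0.78) = +0.053 V.

0.053 V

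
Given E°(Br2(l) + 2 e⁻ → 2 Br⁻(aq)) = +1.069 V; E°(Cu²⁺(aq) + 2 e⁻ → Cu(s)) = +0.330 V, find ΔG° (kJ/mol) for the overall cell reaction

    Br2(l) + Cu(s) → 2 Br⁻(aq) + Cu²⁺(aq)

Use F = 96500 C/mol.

In the reaction as written Br2(l) is reduced, so the Br₂/Br⁻ couple is the cathode and Cu²⁺/Cu is the anode.
E°cell = +1.069 − (+0.330) = +0.739 V; balancing electrons gives n = 2.
ΔG° = −nFE°cell = −(2)(96500)(+0.739) J/mol = −143 kJ/mol.

−143 kJ/mol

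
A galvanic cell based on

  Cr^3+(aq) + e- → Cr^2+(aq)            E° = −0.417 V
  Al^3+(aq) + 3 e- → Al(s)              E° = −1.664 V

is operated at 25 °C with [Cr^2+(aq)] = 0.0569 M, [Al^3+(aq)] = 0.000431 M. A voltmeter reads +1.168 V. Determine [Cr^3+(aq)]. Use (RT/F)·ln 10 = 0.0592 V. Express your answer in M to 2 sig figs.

With Cr³⁺/Cr²⁺ at the cathode and Al³⁺/Al at the anode, E°cell = −0.417 − (−1.664) = +1.247 V (n = 3).
Since E = E° − (0.0592/n)·log Q, log Q = n(E° − E)/0.0592 = 4.003.
For 3 Cr^3+(aq) + Al(s) → 3 Cr^2+(aq) + Al^3+(aq), the reaction quotient is Q = ([Cr^2+(aq)]^3·[Al^3+(aq)]) / [Cr^3+(aq)]^3.
Substituting the known concentrations and solving, log [Cr^3+(aq)] = −3.701 and [Cr^3+(aq)] = 0.00020 M.

0.00020 M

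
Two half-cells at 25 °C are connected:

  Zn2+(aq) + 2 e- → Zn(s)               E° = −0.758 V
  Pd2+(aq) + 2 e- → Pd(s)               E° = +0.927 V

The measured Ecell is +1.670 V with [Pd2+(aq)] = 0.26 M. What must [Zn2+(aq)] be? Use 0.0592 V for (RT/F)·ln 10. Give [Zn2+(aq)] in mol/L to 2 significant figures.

With Pd²⁺/Pd at the cathode and Zn²⁺/Zn at the anode, E°cell = +0.927 − (−0.758) = +1.685 V (n = 2).
Rearranging E = E° − (0.0592/n)·log Q gives log Q = 2(+1.685 − (+1.670))/0.0592 = 0.507.
The balanced reaction is Pd2+(aq) + Zn(s) → Pd(s) + Zn2+(aq), so Q = [Zn2+(aq)] / [Pd2+(aq)].
Solving for the unknown gives log [Zn2+(aq)] = −0.078, so [Zn2+(aq)] ≈ 0.84 M.

0.84 M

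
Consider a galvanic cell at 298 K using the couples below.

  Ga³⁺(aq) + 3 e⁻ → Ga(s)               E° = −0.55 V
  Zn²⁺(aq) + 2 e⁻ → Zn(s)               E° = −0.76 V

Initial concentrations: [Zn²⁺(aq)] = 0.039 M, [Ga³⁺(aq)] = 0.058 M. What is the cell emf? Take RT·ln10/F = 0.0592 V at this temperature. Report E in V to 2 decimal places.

Ga³⁺/Ga is reduced (cathode, E° = −0.55 V) and Zn²⁺/Zn is oxidized (anode).
E°cell = −0.55 − (−0.76) = +0.21 V, with n = 6 electrons transferred.
The balanced reaction is 2 Ga³⁺(aq) + 3 Zn(s) → 2 Ga(s) + 3 Zn²⁺(aq), so Q = [Zn²⁺(aq)]^3 / [Ga³⁺(aq)]^2 = 0.0176 and log Q = −1.754.
By the Nernst equation, E = +0.21 − (0.0592/6)·(−1.754) = +0.23 V.

+0.23 V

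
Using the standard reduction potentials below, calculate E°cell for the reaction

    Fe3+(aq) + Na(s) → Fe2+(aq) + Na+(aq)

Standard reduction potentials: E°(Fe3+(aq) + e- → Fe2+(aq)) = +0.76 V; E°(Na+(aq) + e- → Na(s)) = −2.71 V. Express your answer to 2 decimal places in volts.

In the reaction as written, Fe3+(aq) is reduced (cathode) and Na+(aq) is produced by oxidation at the anode.
E°cell = E°(cathode) − E°(anode) = +0.76 − (−2.71) = +3.47 V.

+3.47 V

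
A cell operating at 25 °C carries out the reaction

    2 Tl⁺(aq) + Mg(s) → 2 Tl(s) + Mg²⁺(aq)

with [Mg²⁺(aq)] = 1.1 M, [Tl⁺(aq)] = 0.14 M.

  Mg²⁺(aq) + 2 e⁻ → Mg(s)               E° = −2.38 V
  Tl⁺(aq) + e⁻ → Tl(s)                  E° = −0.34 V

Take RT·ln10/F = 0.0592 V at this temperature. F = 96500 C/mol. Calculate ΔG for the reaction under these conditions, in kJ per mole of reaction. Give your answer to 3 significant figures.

−384 kJ/mol

The standard cell potential is −0.34 − (−2.38) = +2.04 V, with n = 2 electrons in the balanced equation.
Here Q = [Mg²⁺(aq)] / [Tl⁺(aq)]^2 = 56.1 (log Q = 1.749), giving E = +2.04 − (0.0592/2)·(1.749) = +1.9882 V.
Finally ΔG = −nFE = −(2)(96500 C/mol)(+1.9882 V) = −384 kJ/mol.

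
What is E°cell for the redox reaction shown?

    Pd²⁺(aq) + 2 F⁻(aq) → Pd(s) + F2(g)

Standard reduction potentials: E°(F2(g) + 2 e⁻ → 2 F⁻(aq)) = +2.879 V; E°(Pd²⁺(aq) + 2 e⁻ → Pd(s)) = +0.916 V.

−1.963 V

In the reaction as written, Pd²⁺(aq) is reduced (cathode) and F2(g) is produced by oxidation at the anode.
E°cell = E°(cathode) − E°(anode) = +0.916 − (+2.879) = −1.963 V.
The negative E°cell means the reaction is non-spontaneous in the direction written.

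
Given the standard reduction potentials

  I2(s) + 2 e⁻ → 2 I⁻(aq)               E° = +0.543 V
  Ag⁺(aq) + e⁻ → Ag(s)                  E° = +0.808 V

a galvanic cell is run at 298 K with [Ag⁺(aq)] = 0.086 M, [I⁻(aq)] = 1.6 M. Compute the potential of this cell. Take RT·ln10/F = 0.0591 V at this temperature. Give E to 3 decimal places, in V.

Ag⁺/Ag is reduced (cathode, E° = +0.808 V) and I₂/I⁻ is oxidized (anode).
E°cell = E°cat − E°an = +0.808 − (+0.543) = +0.265 V; n = 2.
Balancing gives 2 Ag⁺(aq) + 2 I⁻(aq) → 2 Ag(s) + I2(s); hence Q = 1 / ([Ag⁺(aq)]^2·[I⁻(aq)]^2) = 52.8 (log Q = 1.723).
Applying E = E° − (RT ln10/nF)·log Q gives +0.265 − (0.0591/2)(1.723) = +0.214 V.

+0.214 V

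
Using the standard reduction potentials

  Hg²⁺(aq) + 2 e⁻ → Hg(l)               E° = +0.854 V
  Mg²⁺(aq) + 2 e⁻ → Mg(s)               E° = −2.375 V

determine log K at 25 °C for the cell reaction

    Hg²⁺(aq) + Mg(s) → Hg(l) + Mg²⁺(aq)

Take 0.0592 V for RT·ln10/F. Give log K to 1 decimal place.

log K = 109.1

The Hg²⁺/Hg couple is reduced (cathode); E°cell = +0.854 − (−2.375) = +3.229 V with n = 2.
At equilibrium E = 0, so log K = nE°cell / 0.0592 = (2)(+3.229) / 0.0592 = 109.1.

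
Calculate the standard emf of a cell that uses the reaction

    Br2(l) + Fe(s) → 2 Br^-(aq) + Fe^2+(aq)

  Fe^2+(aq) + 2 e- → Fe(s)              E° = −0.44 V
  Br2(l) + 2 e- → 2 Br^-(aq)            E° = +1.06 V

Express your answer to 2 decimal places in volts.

Br2(l) gains electrons, so the Br₂/Br⁻ couple is the cathode; the Fe²⁺/Fe couple is the anode.
E°cell = E°(cathode) − E°(anode) = +1.06 − (−0.44) = +1.50 V.
The positive value indicates the reaction is spontaneous as written.

+1.50 V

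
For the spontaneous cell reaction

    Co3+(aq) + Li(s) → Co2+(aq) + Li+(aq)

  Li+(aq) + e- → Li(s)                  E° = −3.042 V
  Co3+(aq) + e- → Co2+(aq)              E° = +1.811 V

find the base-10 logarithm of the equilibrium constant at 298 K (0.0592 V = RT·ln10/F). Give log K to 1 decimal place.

log K = 82.0

The Co³⁺/Co²⁺ couple is reduced (cathode); E°cell = +1.811 − (−3.042) = +4.853 V with n = 1.
At equilibrium E = 0, so log K = nE°cell / 0.0592 = (1)(+4.853) / 0.0592 = 82.0.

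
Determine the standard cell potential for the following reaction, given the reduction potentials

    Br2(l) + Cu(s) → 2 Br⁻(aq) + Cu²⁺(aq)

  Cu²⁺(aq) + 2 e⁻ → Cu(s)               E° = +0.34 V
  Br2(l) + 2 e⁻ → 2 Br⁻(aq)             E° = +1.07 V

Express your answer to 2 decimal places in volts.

In the reaction as written, Br2(l) is reduced (cathode) and Cu²⁺(aq) is produced by oxidation at the anode.
E°cell = E°(cathode) − E°(anode) = +1.07 − (+0.34) = +0.73 V.

+0.73 V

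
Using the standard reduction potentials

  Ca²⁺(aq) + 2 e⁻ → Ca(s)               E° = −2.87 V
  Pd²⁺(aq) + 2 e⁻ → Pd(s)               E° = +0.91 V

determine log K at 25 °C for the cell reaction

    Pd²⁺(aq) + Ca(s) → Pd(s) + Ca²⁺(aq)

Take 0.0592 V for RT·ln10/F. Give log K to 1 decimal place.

The Pd²⁺/Pd couple is reduced (cathode); E°cell = +0.91 − (−2.87) = +3.78 V with n = 2.
At equilibrium E = 0, so log K = nE°cell / 0.0592 = (2)(+3.78) / 0.0592 = 127.7.

log K = 127.7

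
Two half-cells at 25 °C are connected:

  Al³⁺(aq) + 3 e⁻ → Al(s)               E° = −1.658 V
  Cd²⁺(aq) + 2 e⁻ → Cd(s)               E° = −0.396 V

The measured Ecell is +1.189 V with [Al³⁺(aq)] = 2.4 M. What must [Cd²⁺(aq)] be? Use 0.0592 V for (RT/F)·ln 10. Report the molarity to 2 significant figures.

The Cd²⁺/Cd couple has the larger reduction potential, so it is the cathode: E°cell = −0.396 − (−1.658) = +1.262 V and n = 6.
Rearranging E = E° − (0.0592/n)·log Q gives log Q = 6(+1.262 − (+1.189))/0.0592 = 7.399.
The balanced reaction is 3 Cd²⁺(aq) + 2 Al(s) → 3 Cd(s) + 2 Al³⁺(aq), so Q = [Al³⁺(aq)]^2 / [Cd²⁺(aq)]^3.
Substituting the known concentrations and solving, log [Cd²⁺(aq)] = −2.213 and [Cd²⁺(aq)] = 0.0061 M.

0.0061 M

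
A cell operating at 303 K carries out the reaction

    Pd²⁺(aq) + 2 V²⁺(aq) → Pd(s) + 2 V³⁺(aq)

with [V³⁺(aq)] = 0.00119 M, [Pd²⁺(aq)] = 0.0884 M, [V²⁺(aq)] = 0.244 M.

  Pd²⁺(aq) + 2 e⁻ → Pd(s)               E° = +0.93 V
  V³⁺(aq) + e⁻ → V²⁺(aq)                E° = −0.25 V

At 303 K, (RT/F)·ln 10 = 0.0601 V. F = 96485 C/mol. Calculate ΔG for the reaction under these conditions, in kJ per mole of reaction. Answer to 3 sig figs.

−248 kJ/mol

The standard cell potential is +0.93 − (−0.25) = +1.18 V, with n = 2 electrons in the balanced equation.
Q = [V³⁺(aq)]^2 / ([Pd²⁺(aq)]·[V²⁺(aq)]^2) = 0.000269, so log Q = −3.570 and E = +1.18 − (0.0601/2)(−3.570) = +1.2873 V.
ΔG = −nFE = −(2)(96485)(+1.2873) J/mol = −248 kJ/mol.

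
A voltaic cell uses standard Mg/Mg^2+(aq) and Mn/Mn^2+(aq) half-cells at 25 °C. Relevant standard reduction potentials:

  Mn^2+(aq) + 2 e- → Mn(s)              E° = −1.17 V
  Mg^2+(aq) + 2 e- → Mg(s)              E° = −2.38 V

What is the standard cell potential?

+1.21 V

Of the two couples in this cell, the one with the more positive reduction potential is reduced at the cathode: here that is Mn²⁺/Mn (−1.17 V); Mg²⁺/Mg (−2.38 V) is the anode.
E°cell = E°(cathode) − E°(anode) = −1.17 − (−2.38) = +1.21 V.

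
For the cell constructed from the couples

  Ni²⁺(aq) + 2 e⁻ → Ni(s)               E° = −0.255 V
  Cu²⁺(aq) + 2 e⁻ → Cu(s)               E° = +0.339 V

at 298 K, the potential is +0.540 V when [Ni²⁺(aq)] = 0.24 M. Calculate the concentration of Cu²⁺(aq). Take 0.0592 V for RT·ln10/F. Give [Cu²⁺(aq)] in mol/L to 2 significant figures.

Cu²⁺/Cu is the cathode (higher E°); E°cell = +0.339 − (−0.255) = +0.594 V with n = 2.
Since E = E° − (0.0592/n)·log Q, log Q = n(E° − E)/0.0592 = 1.824.
The balanced reaction is Cu²⁺(aq) + Ni(s) → Cu(s) + Ni²⁺(aq), so Q = [Ni²⁺(aq)] / [Cu²⁺(aq)].
Isolating [Cu²⁺(aq)] in Q = 10^{1.824} yields log [Cu²⁺(aq)] = −2.444, i.e. 0.0036 M.

0.0036 M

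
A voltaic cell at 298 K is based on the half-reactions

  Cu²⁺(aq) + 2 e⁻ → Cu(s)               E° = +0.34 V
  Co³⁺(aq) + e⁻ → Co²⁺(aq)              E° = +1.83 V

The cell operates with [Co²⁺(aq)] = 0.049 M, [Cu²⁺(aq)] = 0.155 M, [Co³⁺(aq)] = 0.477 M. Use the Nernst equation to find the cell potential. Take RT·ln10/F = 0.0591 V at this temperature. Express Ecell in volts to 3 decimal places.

Co³⁺/Co²⁺ is reduced (cathode, E° = +1.83 V) and Cu²⁺/Cu is oxidized (anode).
The standard potential is +1.83 − (+0.34) = +1.49 V and the balanced reaction transfers n = 2 electrons.
Balancing gives 2 Co³⁺(aq) + Cu(s) → 2 Co²⁺(aq) + Cu²⁺(aq); hence Q = ([Co²⁺(aq)]^2·[Cu²⁺(aq)]) / [Co³⁺(aq)]^2 = 0.00164 (log Q = −2.786).
E = E° − (0.0591/n)·log Q = +1.49 − (0.0591/2)(−2.786) = +1.572 V.

+1.572 V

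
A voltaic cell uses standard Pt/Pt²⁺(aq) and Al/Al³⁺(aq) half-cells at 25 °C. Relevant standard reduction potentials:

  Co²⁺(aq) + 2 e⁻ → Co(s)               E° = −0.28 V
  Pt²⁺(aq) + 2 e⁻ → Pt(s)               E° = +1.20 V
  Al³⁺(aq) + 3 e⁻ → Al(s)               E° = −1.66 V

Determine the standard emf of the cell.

+2.86 V

Of the two couples in this cell, the one with the more positive reduction potential is reduced at the cathode: here that is Pt²⁺/Pt (+1.20 V); Al³⁺/Al (−1.66 V) is the anode.
E°cell = E°(cathode) − E°(anode) = +1.20 − (−1.66) = +2.86 V.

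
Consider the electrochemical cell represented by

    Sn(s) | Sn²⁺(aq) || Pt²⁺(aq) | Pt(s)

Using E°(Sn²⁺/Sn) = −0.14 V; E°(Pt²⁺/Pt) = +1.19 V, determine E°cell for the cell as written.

By convention the left-hand electrode in cell notation is the anode (oxidation) and the right-hand electrode is the cathode (reduction).
E°cell = E°(right) − E°(left) = +1.19 − (−0.14) = +1.33 V.

+1.33 V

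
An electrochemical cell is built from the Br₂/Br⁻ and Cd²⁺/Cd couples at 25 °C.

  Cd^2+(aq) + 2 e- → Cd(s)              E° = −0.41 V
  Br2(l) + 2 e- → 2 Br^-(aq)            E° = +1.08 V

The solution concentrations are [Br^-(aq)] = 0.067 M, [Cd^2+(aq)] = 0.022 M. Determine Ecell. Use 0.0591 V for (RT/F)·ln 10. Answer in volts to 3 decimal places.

+1.608 V

The Br₂/Br⁻ couple has the more positive E°, so it is the cathode; Cd²⁺/Cd is the anode.
The standard potential is +1.08 − (−0.41) = +1.49 V and the balanced reaction transfers n = 2 electrons.
The balanced reaction is Br2(l) + Cd(s) → 2 Br^-(aq) + Cd^2+(aq), so Q = [Br^-(aq)]^2·[Cd^2+(aq)] = 9.88×10^−5 and log Q = −4.005.
Applying E = E° − (RT ln10/nF)·log Q gives +1.49 − (0.0591/2)(−4.005) = +1.608 V.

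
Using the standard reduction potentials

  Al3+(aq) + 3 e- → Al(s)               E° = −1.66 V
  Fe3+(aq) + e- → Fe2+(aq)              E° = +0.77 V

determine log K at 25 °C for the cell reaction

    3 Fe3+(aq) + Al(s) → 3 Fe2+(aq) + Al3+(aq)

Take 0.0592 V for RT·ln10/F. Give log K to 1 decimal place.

The Fe³⁺/Fe²⁺ couple is reduced (cathode); E°cell = +0.77 − (−1.66) = +2.43 V with n = 3.
At equilibrium E = 0, so log K = nE°cell / 0.0592 = (3)(+2.43) / 0.0592 = 123.1.

log K = 123.1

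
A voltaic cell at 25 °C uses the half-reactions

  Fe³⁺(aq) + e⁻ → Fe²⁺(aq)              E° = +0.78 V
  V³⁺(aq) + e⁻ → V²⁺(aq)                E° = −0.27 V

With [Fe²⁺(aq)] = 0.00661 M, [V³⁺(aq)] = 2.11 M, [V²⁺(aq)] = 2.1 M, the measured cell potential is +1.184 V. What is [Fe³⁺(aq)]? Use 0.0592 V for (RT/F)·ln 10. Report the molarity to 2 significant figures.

1.2 M

With Fe³⁺/Fe²⁺ at the cathode and V³⁺/V²⁺ at the anode, E°cell = +0.78 − (−0.27) = +1.05 V (n = 1).
Rearranging E = E° − (0.0592/n)·log Q gives log Q = 1(+1.05 − (+1.184))/0.0592 = −2.264.
For Fe³⁺(aq) + V²⁺(aq) → Fe²⁺(aq) + V³⁺(aq), the reaction quotient is Q = ([Fe²⁺(aq)]·[V³⁺(aq)]) / ([Fe³⁺(aq)]·[V²⁺(aq)]).
Solving for the unknown gives log [Fe³⁺(aq)] = 0.086, so [Fe³⁺(aq)] ≈ 1.2 M.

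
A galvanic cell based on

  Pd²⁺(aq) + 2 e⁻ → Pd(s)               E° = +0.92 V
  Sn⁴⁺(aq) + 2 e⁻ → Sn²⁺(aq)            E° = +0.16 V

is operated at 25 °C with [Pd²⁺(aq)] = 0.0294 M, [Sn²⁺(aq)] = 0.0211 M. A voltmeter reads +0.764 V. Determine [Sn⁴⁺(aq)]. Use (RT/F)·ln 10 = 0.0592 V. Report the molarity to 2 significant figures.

With Pd²⁺/Pd at the cathode and Sn⁴⁺/Sn²⁺ at the anode, E°cell = +0.92 − (+0.16) = +0.76 V (n = 2).
Since E = E° − (0.0592/n)·log Q, log Q = n(E° − E)/0.0592 = −0.135.
Balancing electrons gives Pd²⁺(aq) + Sn²⁺(aq) → Pd(s) + Sn⁴⁺(aq); thus Q = [Sn⁴⁺(aq)] / ([Pd²⁺(aq)]·[Sn²⁺(aq)]).
Isolating [Sn⁴⁺(aq)] in Q = 10^{−0.135} yields log [Sn⁴⁺(aq)] = −3.342, i.e. 0.00045 M.

0.00045 M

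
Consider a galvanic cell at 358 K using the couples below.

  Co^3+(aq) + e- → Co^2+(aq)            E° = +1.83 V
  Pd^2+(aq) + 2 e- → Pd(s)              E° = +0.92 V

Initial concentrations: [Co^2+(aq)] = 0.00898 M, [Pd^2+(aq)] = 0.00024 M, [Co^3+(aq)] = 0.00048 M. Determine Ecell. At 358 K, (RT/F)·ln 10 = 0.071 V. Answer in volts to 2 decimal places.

+0.95 V

Since E°(Co³⁺/Co²⁺) > E°(Pd²⁺/Pd), Co³⁺/Co²⁺ serves as the cathode.
The standard potential is +1.83 − (+0.92) = +0.91 V and the balanced reaction transfers n = 2 electrons.
Balancing gives 2 Co^3+(aq) + Pd(s) → 2 Co^2+(aq) + Pd^2+(aq); hence Q = ([Co^2+(aq)]^2·[Pd^2+(aq)]) / [Co^3+(aq)]^2 = 0.084 (log Q = −1.076).
By the Nernst equation, E = +0.91 − (0.071/2)·(−1.076) = +0.95 V.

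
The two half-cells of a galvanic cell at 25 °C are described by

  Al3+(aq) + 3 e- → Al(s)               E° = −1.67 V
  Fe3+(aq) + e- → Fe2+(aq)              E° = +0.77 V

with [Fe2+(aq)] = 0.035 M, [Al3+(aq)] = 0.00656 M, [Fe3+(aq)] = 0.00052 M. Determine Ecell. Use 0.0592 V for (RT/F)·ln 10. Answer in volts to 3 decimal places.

Fe³⁺/Fe²⁺ is reduced (cathode, E° = +0.77 V) and Al³⁺/Al is oxidized (anode).
The standard potential is +0.77 − (−1.67) = +2.44 V and the balanced reaction transfers n = 3 electrons.
For the overall reaction 3 Fe3+(aq) + Al(s) → 3 Fe2+(aq) + Al3+(aq), Q = ([Fe2+(aq)]^3·[Al3+(aq)]) / [Fe3+(aq)]^3 = 2×10^3, giving log Q = 3.301.
Applying E = E° − (RT ln10/nF)·log Q gives +2.44 − (0.0592/3)(3.301) = +2.375 V.

+2.375 V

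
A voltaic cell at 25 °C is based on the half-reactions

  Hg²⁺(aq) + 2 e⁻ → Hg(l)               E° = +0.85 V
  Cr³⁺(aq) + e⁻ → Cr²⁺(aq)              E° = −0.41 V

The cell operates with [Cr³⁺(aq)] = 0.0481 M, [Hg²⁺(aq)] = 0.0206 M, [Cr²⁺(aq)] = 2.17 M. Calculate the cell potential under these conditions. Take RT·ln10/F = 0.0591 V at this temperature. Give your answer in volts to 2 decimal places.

Hg²⁺/Hg is reduced (cathode, E° = +0.85 V) and Cr³⁺/Cr²⁺ is oxidized (anode).
E°cell = +0.85 − (−0.41) = +1.26 V, with n = 2 electrons transferred.
The balanced reaction is Hg²⁺(aq) + 2 Cr²⁺(aq) → Hg(l) + 2 Cr³⁺(aq), so Q = [Cr³⁺(aq)]^2 / ([Hg²⁺(aq)]·[Cr²⁺(aq)]^2) = 0.0239 and log Q = −1.622.
Applying E = E° − (RT ln10/nF)·log Q gives +1.26 − (0.0591/2)(−1.622) = +1.31 V.

+1.31 V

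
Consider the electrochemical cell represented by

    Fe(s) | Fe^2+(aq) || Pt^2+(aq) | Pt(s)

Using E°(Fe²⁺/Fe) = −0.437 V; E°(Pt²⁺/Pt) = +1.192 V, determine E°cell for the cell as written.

By convention the left-hand electrode in cell notation is the anode (oxidation) and the right-hand electrode is the cathode (reduction).
E°cell = E°(right) − E°(left) = +1.192 − (−0.437) = +1.629 V.

+1.629 V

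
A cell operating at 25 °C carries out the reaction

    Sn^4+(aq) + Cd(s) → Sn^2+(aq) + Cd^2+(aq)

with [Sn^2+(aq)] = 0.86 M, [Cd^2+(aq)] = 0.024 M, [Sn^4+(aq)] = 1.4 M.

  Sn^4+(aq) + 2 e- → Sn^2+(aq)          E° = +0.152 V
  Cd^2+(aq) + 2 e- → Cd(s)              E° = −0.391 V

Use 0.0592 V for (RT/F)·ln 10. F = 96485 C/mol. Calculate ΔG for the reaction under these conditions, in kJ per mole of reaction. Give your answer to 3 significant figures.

E°cell = +0.152 − (−0.391) = +0.543 V; the balanced reaction transfers n = 2 electrons.
The reaction quotient is ([Sn^2+(aq)]·[Cd^2+(aq)]) / [Sn^4+(aq)] = 0.0147; by Nernst, E = +0.543 − (0.0592/2)(−1.831) = +0.5972 V.
ΔG = −nFE = −(2)(96485)(+0.5972) J/mol = −115 kJ/mol.

−115 kJ/mol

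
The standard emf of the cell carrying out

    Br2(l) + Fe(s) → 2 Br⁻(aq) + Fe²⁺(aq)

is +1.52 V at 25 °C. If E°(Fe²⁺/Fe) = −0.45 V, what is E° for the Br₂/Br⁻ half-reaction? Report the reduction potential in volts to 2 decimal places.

+1.07 V

In the reaction as written the Br₂/Br⁻ couple is reduced (cathode) and Fe²⁺/Fe is oxidized (anode), so E°cell = E°(Br₂/Br⁻) − E°(Fe²⁺/Fe).
E°(Br₂/Br⁻) = E°cell + E°(anode) = +1.52 + (−0.45) = +1.07 V.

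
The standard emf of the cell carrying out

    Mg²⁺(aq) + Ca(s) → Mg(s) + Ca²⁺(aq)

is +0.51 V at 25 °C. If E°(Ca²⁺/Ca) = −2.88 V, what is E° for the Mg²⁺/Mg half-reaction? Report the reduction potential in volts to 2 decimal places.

−2.37 V

In the reaction as written the Mg²⁺/Mg couple is reduced (cathode) and Ca²⁺/Ca is oxidized (anode), so E°cell = E°(Mg²⁺/Mg) − E°(Ca²⁺/Ca).
E°(Mg²⁺/Mg) = E°cell + E°(anode) = +0.51 + (−2.88) = −2.37 V.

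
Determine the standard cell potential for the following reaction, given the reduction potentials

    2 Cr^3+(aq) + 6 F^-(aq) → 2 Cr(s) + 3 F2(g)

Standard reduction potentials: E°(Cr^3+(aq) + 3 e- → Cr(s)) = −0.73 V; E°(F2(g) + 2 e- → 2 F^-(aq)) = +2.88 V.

In the reaction as written, Cr^3+(aq) is reduced (cathode) and F2(g) is produced by oxidation at the anode.
E°cell = E°(cathode) − E°(anode) = −0.73 − (+2.88) = −3.61 V.

−3.61 V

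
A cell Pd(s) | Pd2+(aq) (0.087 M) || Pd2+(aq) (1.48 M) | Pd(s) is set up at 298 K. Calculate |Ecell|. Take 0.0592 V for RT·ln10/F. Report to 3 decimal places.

For a concentration cell E°cell = 0, since both electrodes use the same couple.
The compartment with the higher Pd2+(aq) concentration (1.48 M) acts as the cathode; ions are reduced there and produced at the dilute (0.087 M) anode.
With n = 2, Ecell = −(0.0592/2)·log([dilute]/[conc]) = −(0.0592/2)·log(0.087/1.48) = +0.036 V.

0.036 V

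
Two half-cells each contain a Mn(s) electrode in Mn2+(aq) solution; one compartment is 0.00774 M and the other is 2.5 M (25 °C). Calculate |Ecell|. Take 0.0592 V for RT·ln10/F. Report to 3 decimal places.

0.074 V

For a concentration cell E°cell = 0, since both electrodes use the same couple.
The compartment with the higher Mn2+(aq) concentration (2.5 M) acts as the cathode; ions are reduced there and produced at the dilute (0.00774 M) anode.
With n = 2, Ecell = −(0.0592/2)·log([dilute]/[conc]) = −(0.0592/2)·log(0.00774/2.5) = +0.074 V.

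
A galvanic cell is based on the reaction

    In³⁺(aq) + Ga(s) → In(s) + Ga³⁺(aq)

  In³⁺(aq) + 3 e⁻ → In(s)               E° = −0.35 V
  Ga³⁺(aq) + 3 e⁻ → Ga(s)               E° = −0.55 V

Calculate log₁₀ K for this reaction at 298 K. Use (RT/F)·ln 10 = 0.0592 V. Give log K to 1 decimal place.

log K = 10.1

The In³⁺/In couple is reduced (cathode); E°cell = −0.35 − (−0.55) = +0.20 V with n = 3.
At equilibrium E = 0, so log K = nE°cell / 0.0592 = (3)(+0.20) / 0.0592 = 10.1.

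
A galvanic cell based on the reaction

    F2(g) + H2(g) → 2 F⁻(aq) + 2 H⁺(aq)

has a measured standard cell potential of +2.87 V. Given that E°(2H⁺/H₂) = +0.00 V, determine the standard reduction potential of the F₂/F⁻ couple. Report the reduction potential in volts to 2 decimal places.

In the reaction as written the F₂/F⁻ couple is reduced (cathode) and 2H⁺/H₂ is oxidized (anode), so E°cell = E°(F₂/F⁻) − E°(2H⁺/H₂).
E°(F₂/F⁻) = E°cell + E°(anode) = +2.87 + (+0.00) = +2.87 V.

+2.87 V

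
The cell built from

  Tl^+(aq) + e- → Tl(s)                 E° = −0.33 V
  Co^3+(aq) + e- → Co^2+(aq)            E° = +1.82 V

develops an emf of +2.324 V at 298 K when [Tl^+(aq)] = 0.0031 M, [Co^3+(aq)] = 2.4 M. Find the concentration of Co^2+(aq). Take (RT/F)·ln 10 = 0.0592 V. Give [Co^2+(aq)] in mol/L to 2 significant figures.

The Co³⁺/Co²⁺ couple has the larger reduction potential, so it is the cathode: E°cell = +1.82 − (−0.33) = +2.15 V and n = 1.
From the Nernst equation, log Q = n(E° − E)/0.0592 = 1·(+2.15 − (+2.324))/0.0592 = −2.939.
The balanced reaction is Co^3+(aq) + Tl(s) → Co^2+(aq) + Tl^+(aq), so Q = ([Co^2+(aq)]·[Tl^+(aq)]) / [Co^3+(aq)].
Isolating [Co^2+(aq)] in Q = 10^{−2.939} yields log [Co^2+(aq)] = −0.050, i.e. 0.89 M.

0.89 M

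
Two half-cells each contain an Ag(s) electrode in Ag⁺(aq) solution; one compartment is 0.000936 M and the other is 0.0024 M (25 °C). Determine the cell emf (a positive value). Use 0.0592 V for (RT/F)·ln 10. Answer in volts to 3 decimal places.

0.024 V

For a concentration cell E°cell = 0, since both electrodes use the same couple.
The compartment with the higher Ag⁺(aq) concentration (0.0024 M) acts as the cathode; ions are reduced there and produced at the dilute (0.000936 M) anode.
With n = 1, Ecell = −(0.0592/1)·log([dilute]/[conc]) = −(0.0592/1)·log(0.000936/0.0024) = +0.024 V.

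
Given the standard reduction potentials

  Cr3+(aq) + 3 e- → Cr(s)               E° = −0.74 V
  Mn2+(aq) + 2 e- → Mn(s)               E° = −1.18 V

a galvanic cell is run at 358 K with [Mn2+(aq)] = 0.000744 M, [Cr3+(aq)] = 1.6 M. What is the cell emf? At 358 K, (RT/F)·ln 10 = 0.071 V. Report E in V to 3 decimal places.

The Cr³⁺/Cr couple has the more positive E°, so it is the cathode; Mn²⁺/Mn is the anode.
E°cell = −0.74 − (−1.18) = +0.44 V, with n = 6 electrons transferred.
The balanced reaction is 2 Cr3+(aq) + 3 Mn(s) → 2 Cr(s) + 3 Mn2+(aq), so Q = [Mn2+(aq)]^3 / [Cr3+(aq)]^2 = 1.61×10^−10 and log Q = −9.794.
Applying E = E° − (RT ln10/nF)·log Q gives +0.44 − (0.071/6)(−9.794) = +0.556 V.

+0.556 V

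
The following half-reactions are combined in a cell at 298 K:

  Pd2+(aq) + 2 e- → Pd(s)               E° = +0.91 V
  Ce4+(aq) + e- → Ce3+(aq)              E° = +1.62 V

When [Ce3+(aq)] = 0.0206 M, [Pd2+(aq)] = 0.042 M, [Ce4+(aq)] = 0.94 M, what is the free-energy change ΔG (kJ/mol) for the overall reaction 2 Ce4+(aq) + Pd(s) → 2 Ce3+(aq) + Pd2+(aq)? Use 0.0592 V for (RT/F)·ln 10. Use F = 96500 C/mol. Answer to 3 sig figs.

−164 kJ/mol

The standard cell potential is +1.62 − (+0.91) = +0.71 V, with n = 2 electrons in the balanced equation.
The reaction quotient is ([Ce3+(aq)]^2·[Pd2+(aq)]) / [Ce4+(aq)]^2 = 2.02×10^−5; by Nernst, E = +0.71 − (0.0592/2)(−4.695) = +0.8490 V.
Then ΔG = −nFE = −2 × 96500 × +0.8490 J/mol = −164 kJ/mol.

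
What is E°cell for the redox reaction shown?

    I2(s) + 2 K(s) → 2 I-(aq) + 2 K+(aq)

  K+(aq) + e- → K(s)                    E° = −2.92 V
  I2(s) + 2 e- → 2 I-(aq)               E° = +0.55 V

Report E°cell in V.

+3.47 V

I2(s) gains electrons, so the I₂/I⁻ couple is the cathode; the K⁺/K couple is the anode.
E°cell = E°(cathode) − E°(anode) = +0.55 − (−2.92) = +3.47 V.
The positive value indicates the reaction is spontaneous as written.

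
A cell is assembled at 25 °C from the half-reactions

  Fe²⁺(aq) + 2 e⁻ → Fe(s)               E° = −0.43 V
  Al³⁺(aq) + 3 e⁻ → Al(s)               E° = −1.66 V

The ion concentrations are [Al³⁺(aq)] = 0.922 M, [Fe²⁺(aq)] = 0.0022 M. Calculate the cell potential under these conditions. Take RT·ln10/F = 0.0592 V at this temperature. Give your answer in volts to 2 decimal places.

Since E°(Fe²⁺/Fe) > E°(Al³⁺/Al), Fe²⁺/Fe serves as the cathode.
The standard potential is −0.43 − (−1.66) = +1.23 V and the balanced reaction transfers n = 6 electrons.
For the overall reaction 3 Fe²⁺(aq) + 2 Al(s) → 3 Fe(s) + 2 Al³⁺(aq), Q = [Al³⁺(aq)]^2 / [Fe²⁺(aq)]^3 = 7.98×10^7, giving log Q = 7.902.
By the Nernst equation, E = +1.23 − (0.0592/6)·(7.902) = +1.15 V.

+1.15 V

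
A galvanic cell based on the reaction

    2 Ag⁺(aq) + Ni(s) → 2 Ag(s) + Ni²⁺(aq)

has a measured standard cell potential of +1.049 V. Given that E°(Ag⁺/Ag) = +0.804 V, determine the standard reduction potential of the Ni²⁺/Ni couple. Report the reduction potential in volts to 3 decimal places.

In the reaction as written the Ag⁺/Ag couple is reduced (cathode) and Ni²⁺/Ni is oxidized (anode), so E°cell = E°(Ag⁺/Ag) − E°(Ni²⁺/Ni).
E°(Ni²⁺/Ni) = E°(cathode) − E°cell = +0.804 − (+1.049) = −0.245 V.

−0.245 V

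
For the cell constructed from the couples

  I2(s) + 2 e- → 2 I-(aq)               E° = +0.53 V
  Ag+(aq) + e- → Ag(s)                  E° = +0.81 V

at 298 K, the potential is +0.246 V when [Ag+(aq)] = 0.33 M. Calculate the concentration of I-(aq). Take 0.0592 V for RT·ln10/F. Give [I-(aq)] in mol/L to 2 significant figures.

The Ag⁺/Ag couple has the larger reduction potential, so it is the cathode: E°cell = +0.81 − (+0.53) = +0.28 V and n = 2.
From the Nernst equation, log Q = n(E° − E)/0.0592 = 2·(+0.28 − (+0.246))/0.0592 = 1.149.
The balanced reaction is 2 Ag+(aq) + 2 I-(aq) → 2 Ag(s) + I2(s), so Q = 1 / ([Ag+(aq)]^2·[I-(aq)]^2).
Isolating [I-(aq)] in Q = 10^{1.149} yields log [I-(aq)] = −0.093, i.e. 0.81 M.

0.81 M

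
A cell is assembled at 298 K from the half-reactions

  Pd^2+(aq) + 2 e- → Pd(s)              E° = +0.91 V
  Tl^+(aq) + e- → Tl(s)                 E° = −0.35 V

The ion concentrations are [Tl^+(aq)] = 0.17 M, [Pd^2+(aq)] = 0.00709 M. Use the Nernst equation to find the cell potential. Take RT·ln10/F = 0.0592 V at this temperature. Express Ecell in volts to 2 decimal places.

The Pd²⁺/Pd couple has the more positive E°, so it is the cathode; Tl⁺/Tl is the anode.
The standard potential is +0.91 − (−0.35) = +1.26 V and the balanced reaction transfers n = 2 electrons.
For the overall reaction Pd^2+(aq) + 2 Tl(s) → Pd(s) + 2 Tl^+(aq), Q = [Tl^+(aq)]^2 / [Pd^2+(aq)] = 4.08, giving log Q = 0.610.
Applying E = E° − (RT ln10/nF)·log Q gives +1.26 − (0.0592/2)(0.610) = +1.24 V.

+1.24 V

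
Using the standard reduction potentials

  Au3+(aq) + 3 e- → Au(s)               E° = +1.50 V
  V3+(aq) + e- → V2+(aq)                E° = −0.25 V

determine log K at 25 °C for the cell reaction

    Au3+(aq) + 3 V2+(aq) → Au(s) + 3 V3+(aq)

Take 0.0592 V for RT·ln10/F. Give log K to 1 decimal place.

log K = 88.7

The Au³⁺/Au couple is reduced (cathode); E°cell = +1.50 − (−0.25) = +1.75 V with n = 3.
At equilibrium E = 0, so log K = nE°cell / 0.0592 = (3)(+1.75) / 0.0592 = 88.7.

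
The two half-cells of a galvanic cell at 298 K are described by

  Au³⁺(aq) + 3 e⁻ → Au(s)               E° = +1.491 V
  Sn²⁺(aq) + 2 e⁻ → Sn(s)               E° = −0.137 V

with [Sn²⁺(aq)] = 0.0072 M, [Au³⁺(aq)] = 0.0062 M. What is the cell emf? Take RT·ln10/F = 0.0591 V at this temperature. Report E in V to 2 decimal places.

+1.65 V

Au³⁺/Au is reduced (cathode, E° = +1.491 V) and Sn²⁺/Sn is oxidized (anode).
E°cell = +1.491 − (−0.137) = +1.628 V, with n = 6 electrons transferred.
Balancing gives 2 Au³⁺(aq) + 3 Sn(s) → 2 Au(s) + 3 Sn²⁺(aq); hence Q = [Sn²⁺(aq)]^3 / [Au³⁺(aq)]^2 = 0.00971 (log Q = −2.013).
By the Nernst equation, E = +1.628 − (0.0591/6)·(−2.013) = +1.65 V.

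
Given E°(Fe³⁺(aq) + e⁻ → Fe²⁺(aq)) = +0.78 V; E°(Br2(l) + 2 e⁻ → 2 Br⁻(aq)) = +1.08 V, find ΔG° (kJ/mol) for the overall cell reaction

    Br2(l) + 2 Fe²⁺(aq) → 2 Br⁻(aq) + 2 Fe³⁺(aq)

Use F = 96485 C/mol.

−57.9 kJ/mol

In the reaction as written Br2(l) is reduced, so the Br₂/Br⁻ couple is the cathode and Fe³⁺/Fe²⁺ is the anode.
E°cell = +1.08 − (+0.78) = +0.30 V; balancing electrons gives n = 2.
ΔG° = −nFE°cell = −(2)(96485)(+0.30) J/mol = −57.9 kJ/mol.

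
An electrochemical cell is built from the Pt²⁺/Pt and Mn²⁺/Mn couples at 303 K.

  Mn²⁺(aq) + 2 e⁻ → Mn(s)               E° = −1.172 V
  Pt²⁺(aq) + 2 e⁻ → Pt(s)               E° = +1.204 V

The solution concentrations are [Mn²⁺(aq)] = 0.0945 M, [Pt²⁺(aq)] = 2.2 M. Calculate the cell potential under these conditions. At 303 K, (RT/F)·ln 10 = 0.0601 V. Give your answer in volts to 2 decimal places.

The Pt²⁺/Pt couple has the more positive E°, so it is the cathode; Mn²⁺/Mn is the anode.
E°cell = E°cat − E°an = +1.204 − (−1.172) = +2.376 V; n = 2.
Balancing gives Pt²⁺(aq) + Mn(s) → Pt(s) + Mn²⁺(aq); hence Q = [Mn²⁺(aq)] / [Pt²⁺(aq)] = 0.043 (log Q = −1.367).
By the Nernst equation, E = +2.376 − (0.0601/2)·(−1.367) = +2.42 V.

+2.42 V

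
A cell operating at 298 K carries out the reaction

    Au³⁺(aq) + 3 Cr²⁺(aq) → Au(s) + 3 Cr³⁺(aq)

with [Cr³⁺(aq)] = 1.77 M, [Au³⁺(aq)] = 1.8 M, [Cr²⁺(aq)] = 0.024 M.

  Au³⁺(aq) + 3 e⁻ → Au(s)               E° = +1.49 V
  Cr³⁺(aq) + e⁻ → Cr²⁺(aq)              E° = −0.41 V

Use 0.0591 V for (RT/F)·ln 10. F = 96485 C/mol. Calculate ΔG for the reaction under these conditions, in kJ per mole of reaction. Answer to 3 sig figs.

The standard cell potential is +1.49 − (−0.41) = +1.90 V, with n = 3 electrons in the balanced equation.
Q = [Cr³⁺(aq)]^3 / ([Au³⁺(aq)]·[Cr²⁺(aq)]^3) = 2.23×10^5, so log Q = 5.348 and E = +1.90 − (0.0591/3)(5.348) = +1.7946 V.
Finally ΔG = −nFE = −(3)(96485 C/mol)(+1.7946 V) = −519 kJ/mol.

−519 kJ/mol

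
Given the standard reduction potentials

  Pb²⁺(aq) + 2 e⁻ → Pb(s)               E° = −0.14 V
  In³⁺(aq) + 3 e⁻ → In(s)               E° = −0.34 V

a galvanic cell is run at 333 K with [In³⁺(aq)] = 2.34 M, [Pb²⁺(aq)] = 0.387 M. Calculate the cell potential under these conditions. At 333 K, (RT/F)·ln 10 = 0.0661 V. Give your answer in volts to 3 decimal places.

+0.178 V

Pb²⁺/Pb is reduced (cathode, E° = −0.14 V) and In³⁺/In is oxidized (anode).
E°cell = −0.14 − (−0.34) = +0.20 V, with n = 6 electrons transferred.
For the overall reaction 3 Pb²⁺(aq) + 2 In(s) → 3 Pb(s) + 2 In³⁺(aq), Q = [In³⁺(aq)]^2 / [Pb²⁺(aq)]^3 = 94.5, giving log Q = 1.975.
Applying E = E° − (RT ln10/nF)·log Q gives +0.20 − (0.0661/6)(1.975) = +0.178 V.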